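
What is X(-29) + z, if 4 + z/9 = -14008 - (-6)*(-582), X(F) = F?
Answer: -157565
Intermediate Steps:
z = -157536 (z = -36 + 9*(-14008 - (-6)*(-582)) = -36 + 9*(-14008 - 1*3492) = -36 + 9*(-14008 - 3492) = -36 + 9*(-17500) = -36 - 157500 = -157536)
X(-29) + z = -29 - 157536 = -157565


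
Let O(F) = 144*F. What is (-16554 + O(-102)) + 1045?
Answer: -30197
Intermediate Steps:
(-16554 + O(-102)) + 1045 = (-16554 + 144*(-102)) + 1045 = (-16554 - 14688) + 1045 = -31242 + 1045 = -30197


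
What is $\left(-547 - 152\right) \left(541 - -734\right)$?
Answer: $-891225$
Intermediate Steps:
$\left(-547 - 152\right) \left(541 - -734\right) = - 699 \left(541 + 734\right) = \left(-699\right) 1275 = -891225$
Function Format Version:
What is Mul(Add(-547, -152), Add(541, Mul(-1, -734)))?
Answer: -891225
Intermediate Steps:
Mul(Add(-547, -152), Add(541, Mul(-1, -734))) = Mul(-699, Add(541, 734)) = Mul(-699, 1275) = -891225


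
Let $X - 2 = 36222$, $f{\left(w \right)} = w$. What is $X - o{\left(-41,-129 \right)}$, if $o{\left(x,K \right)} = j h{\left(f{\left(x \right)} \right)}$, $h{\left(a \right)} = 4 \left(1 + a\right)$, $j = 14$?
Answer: $38464$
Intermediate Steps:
$h{\left(a \right)} = 4 + 4 a$
$X = 36224$ ($X = 2 + 36222 = 36224$)
$o{\left(x,K \right)} = 56 + 56 x$ ($o{\left(x,K \right)} = 14 \left(4 + 4 x\right) = 56 + 56 x$)
$X - o{\left(-41,-129 \right)} = 36224 - \left(56 + 56 \left(-41\right)\right) = 36224 - \left(56 - 2296\right) = 36224 - -2240 = 36224 + 2240 = 38464$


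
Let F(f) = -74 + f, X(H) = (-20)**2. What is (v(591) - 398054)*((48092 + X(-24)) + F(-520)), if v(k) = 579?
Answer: -19038257550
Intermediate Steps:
X(H) = 400
(v(591) - 398054)*((48092 + X(-24)) + F(-520)) = (579 - 398054)*((48092 + 400) + (-74 - 520)) = -397475*(48492 - 594) = -397475*47898 = -19038257550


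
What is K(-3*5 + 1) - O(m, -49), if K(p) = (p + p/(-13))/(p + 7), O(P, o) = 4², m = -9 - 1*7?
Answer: -184/13 ≈ -14.154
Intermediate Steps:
m = -16 (m = -9 - 7 = -16)
O(P, o) = 16
K(p) = 12*p/(13*(7 + p)) (K(p) = (p + p*(-1/13))/(7 + p) = (p - p/13)/(7 + p) = (12*p/13)/(7 + p) = 12*p/(13*(7 + p)))
K(-3*5 + 1) - O(m, -49) = 12*(-3*5 + 1)/(13*(7 + (-3*5 + 1))) - 1*16 = 12*(-15 + 1)/(13*(7 + (-15 + 1))) - 16 = (12/13)*(-14)/(7 - 14) - 16 = (12/13)*(-14)/(-7) - 16 = (12/13)*(-14)*(-⅐) - 16 = 24/13 - 16 = -184/13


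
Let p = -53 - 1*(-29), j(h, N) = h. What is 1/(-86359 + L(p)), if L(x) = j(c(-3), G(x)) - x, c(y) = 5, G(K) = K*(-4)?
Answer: -1/86330 ≈ -1.1583e-5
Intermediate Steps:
G(K) = -4*K
p = -24 (p = -53 + 29 = -24)
L(x) = 5 - x
1/(-86359 + L(p)) = 1/(-86359 + (5 - 1*(-24))) = 1/(-86359 + (5 + 24)) = 1/(-86359 + 29) = 1/(-86330) = -1/86330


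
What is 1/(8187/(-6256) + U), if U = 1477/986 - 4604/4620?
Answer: -209544720/169150549 ≈ -1.2388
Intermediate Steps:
U = 571049/1138830 (U = 1477*(1/986) - 4604*1/4620 = 1477/986 - 1151/1155 = 571049/1138830 ≈ 0.50143)
1/(8187/(-6256) + U) = 1/(8187/(-6256) + 571049/1138830) = 1/(8187*(-1/6256) + 571049/1138830) = 1/(-8187/6256 + 571049/1138830) = 1/(-169150549/209544720) = -209544720/169150549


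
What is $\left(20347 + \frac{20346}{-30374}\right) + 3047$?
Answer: $\frac{355274505}{15187} \approx 23393.0$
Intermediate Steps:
$\left(20347 + \frac{20346}{-30374}\right) + 3047 = \left(20347 + 20346 \left(- \frac{1}{30374}\right)\right) + 3047 = \left(20347 - \frac{10173}{15187}\right) + 3047 = \frac{308999716}{15187} + 3047 = \frac{355274505}{15187}$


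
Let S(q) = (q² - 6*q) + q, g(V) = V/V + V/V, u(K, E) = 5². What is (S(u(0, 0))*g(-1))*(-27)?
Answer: -27000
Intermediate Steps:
u(K, E) = 25
g(V) = 2 (g(V) = 1 + 1 = 2)
S(q) = q² - 5*q
(S(u(0, 0))*g(-1))*(-27) = ((25*(-5 + 25))*2)*(-27) = ((25*20)*2)*(-27) = (500*2)*(-27) = 1000*(-27) = -27000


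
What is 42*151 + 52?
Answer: 6394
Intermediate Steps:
42*151 + 52 = 6342 + 52 = 6394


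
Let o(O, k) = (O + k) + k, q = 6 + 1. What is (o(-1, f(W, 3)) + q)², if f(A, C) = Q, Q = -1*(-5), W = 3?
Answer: 256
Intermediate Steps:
q = 7
Q = 5
f(A, C) = 5
o(O, k) = O + 2*k
(o(-1, f(W, 3)) + q)² = ((-1 + 2*5) + 7)² = ((-1 + 10) + 7)² = (9 + 7)² = 16² = 256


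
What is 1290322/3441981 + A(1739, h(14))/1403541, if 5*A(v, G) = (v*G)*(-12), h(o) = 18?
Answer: 287489202958/894622491615 ≈ 0.32135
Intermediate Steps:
A(v, G) = -12*G*v/5 (A(v, G) = ((v*G)*(-12))/5 = ((G*v)*(-12))/5 = (-12*G*v)/5 = -12*G*v/5)
1290322/3441981 + A(1739, h(14))/1403541 = 1290322/3441981 - 12/5*18*1739/1403541 = 1290322*(1/3441981) - 375624/5*1/1403541 = 1290322/3441981 - 13912/259915 = 287489202958/894622491615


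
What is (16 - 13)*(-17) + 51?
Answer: 0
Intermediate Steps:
(16 - 13)*(-17) + 51 = 3*(-17) + 51 = -51 + 51 = 0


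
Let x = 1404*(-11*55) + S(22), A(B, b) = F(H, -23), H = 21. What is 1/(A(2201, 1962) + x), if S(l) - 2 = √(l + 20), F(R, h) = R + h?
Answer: -141570/120252389393 - √42/721514336358 ≈ -1.1773e-6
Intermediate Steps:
S(l) = 2 + √(20 + l) (S(l) = 2 + √(l + 20) = 2 + √(20 + l))
A(B, b) = -2 (A(B, b) = 21 - 23 = -2)
x = -849418 + √42 (x = 1404*(-11*55) + (2 + √(20 + 22)) = 1404*(-605) + (2 + √42) = -849420 + (2 + √42) = -849418 + √42 ≈ -8.4941e+5)
1/(A(2201, 1962) + x) = 1/(-2 + (-849418 + √42)) = 1/(-849420 + √42)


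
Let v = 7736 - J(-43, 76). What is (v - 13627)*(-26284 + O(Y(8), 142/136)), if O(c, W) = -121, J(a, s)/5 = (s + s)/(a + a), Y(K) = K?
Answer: 6678695865/43 ≈ 1.5532e+8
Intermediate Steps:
J(a, s) = 5*s/a (J(a, s) = 5*((s + s)/(a + a)) = 5*((2*s)/((2*a))) = 5*((2*s)*(1/(2*a))) = 5*(s/a) = 5*s/a)
v = 333028/43 (v = 7736 - 5*76/(-43) = 7736 - 5*76*(-1)/43 = 7736 - 1*(-380/43) = 7736 + 380/43 = 333028/43 ≈ 7744.8)
(v - 13627)*(-26284 + O(Y(8), 142/136)) = (333028/43 - 13627)*(-26284 - 121) = -252933/43*(-26405) = 6678695865/43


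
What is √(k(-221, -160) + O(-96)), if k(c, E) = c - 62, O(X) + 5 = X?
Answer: 8*I*√6 ≈ 19.596*I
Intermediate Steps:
O(X) = -5 + X
k(c, E) = -62 + c
√(k(-221, -160) + O(-96)) = √((-62 - 221) + (-5 - 96)) = √(-283 - 101) = √(-384) = 8*I*√6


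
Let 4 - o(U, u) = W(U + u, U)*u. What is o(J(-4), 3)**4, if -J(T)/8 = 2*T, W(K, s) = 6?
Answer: 38416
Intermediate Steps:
J(T) = -16*T
o(U, u) = 4 - 6*u
o(J(-4), 3)**4 = (4 - 6*3)**4 = (4 - 18)**4 = (-14)**4 = 38416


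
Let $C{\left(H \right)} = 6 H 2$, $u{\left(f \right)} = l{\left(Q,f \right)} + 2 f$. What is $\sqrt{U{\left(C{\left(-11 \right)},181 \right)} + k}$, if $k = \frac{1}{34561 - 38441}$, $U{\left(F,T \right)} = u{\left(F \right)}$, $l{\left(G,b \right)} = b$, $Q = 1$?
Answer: $\frac{i \sqrt{1490386570}}{1940} \approx 19.9 i$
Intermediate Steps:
$u{\left(f \right)} = 3 f$ ($u{\left(f \right)} = f + 2 f = 3 f$)
$C{\left(H \right)} = 12 H$
$U{\left(F,T \right)} = 3 F$
$k = - \frac{1}{3880}$ ($k = \frac{1}{-3880} = - \frac{1}{3880} \approx -0.00025773$)
$\sqrt{U{\left(C{\left(-11 \right)},181 \right)} + k} = \sqrt{3 \cdot 12 \left(-11\right) - \frac{1}{3880}} = \sqrt{3 \left(-132\right) - \frac{1}{3880}} = \sqrt{-396 - \frac{1}{3880}} = \sqrt{- \frac{1536481}{3880}} = \frac{i \sqrt{1490386570}}{1940}$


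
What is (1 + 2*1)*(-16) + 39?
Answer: -9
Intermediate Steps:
(1 + 2*1)*(-16) + 39 = (1 + 2)*(-16) + 39 = 3*(-16) + 39 = -48 + 39 = -9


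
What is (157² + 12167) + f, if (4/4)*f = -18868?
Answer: 17948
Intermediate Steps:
f = -18868
(157² + 12167) + f = (157² + 12167) - 18868 = (24649 + 12167) - 18868 = 36816 - 18868 = 17948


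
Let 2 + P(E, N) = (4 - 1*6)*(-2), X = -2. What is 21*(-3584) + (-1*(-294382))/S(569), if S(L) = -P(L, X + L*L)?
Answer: -222455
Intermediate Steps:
P(E, N) = 2 (P(E, N) = -2 + (4 - 1*6)*(-2) = -2 + (4 - 6)*(-2) = -2 - 2*(-2) = -2 + 4 = 2)
S(L) = -2 (S(L) = -1*2 = -2)
21*(-3584) + (-1*(-294382))/S(569) = 21*(-3584) - 1*(-294382)/(-2) = -75264 + 294382*(-½) = -75264 - 147191 = -222455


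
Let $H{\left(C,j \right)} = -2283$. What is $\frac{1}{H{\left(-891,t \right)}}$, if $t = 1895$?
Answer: $- \frac{1}{2283} \approx -0.00043802$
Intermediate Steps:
$\frac{1}{H{\left(-891,t \right)}} = \frac{1}{-2283} = - \frac{1}{2283}$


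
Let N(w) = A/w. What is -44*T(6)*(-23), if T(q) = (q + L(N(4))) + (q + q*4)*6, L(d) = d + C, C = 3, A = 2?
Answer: 191774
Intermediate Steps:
N(w) = 2/w
L(d) = 3 + d (L(d) = d + 3 = 3 + d)
T(q) = 7/2 + 31*q (T(q) = (q + (3 + 2/4)) + (q + q*4)*6 = (q + (3 + 2*(¼))) + (q + 4*q)*6 = (q + (3 + ½)) + (5*q)*6 = (q + 7/2) + 30*q = (7/2 + q) + 30*q = 7/2 + 31*q)
-44*T(6)*(-23) = -44*(7/2 + 31*6)*(-23) = -44*(7/2 + 186)*(-23) = -44*379/2*(-23) = -8338*(-23) = 191774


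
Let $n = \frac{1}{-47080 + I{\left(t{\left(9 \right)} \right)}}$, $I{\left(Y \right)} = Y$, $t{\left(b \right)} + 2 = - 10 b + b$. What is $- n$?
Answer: $\frac{1}{47163} \approx 2.1203 \cdot 10^{-5}$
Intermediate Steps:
$t{\left(b \right)} = -2 - 9 b$ ($t{\left(b \right)} = -2 + \left(- 10 b + b\right) = -2 - 9 b$)
$n = - \frac{1}{47163}$ ($n = \frac{1}{-47080 - 83} = \frac{1}{-47163} = - \frac{1}{47163} \approx -2.1203 \cdot 10^{-5}$)
$- n = \left(-1\right) \left(- \frac{1}{47163}\right) = \frac{1}{47163}$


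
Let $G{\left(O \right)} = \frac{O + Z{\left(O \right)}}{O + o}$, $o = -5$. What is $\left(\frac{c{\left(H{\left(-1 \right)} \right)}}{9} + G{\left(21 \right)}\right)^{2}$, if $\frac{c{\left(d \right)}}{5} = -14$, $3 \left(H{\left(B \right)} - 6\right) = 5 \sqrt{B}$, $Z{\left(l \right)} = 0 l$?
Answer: $\frac{866761}{20736} \approx 41.8$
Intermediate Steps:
$Z{\left(l \right)} = 0$
$H{\left(B \right)} = 6 + \frac{5 \sqrt{B}}{3}$
$c{\left(d \right)} = -70$ ($c{\left(d \right)} = 5 \left(-14\right) = -70$)
$G{\left(O \right)} = \frac{O}{-5 + O}$ ($G{\left(O \right)} = \frac{O + 0}{O - 5} = \frac{O}{-5 + O}$)
$\left(\frac{c{\left(H{\left(-1 \right)} \right)}}{9} + G{\left(21 \right)}\right)^{2} = \left(- \frac{70}{9} + \frac{21}{-5 + 21}\right)^{2} = \left(\left(-70\right) \frac{1}{9} + \frac{21}{16}\right)^{2} = \left(- \frac{70}{9} + 21 \cdot \frac{1}{16}\right)^{2} = \left(- \frac{70}{9} + \frac{21}{16}\right)^{2} = \left(- \frac{931}{144}\right)^{2} = \frac{866761}{20736}$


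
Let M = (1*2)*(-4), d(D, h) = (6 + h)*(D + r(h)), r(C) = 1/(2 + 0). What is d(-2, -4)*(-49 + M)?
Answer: 171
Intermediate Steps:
r(C) = ½ (r(C) = 1/2 = ½)
d(D, h) = (½ + D)*(6 + h) (d(D, h) = (6 + h)*(D + ½) = (6 + h)*(½ + D) = (½ + D)*(6 + h))
M = -8 (M = 2*(-4) = -8)
d(-2, -4)*(-49 + M) = (3 + (½)*(-4) + 6*(-2) - 2*(-4))*(-49 - 8) = (3 - 2 - 12 + 8)*(-57) = -3*(-57) = 171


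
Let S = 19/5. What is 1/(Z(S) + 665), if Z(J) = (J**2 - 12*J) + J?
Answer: 25/15941 ≈ 0.0015683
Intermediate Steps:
S = 19/5 (S = 19*(1/5) = 19/5 ≈ 3.8000)
Z(J) = J**2 - 11*J
1/(Z(S) + 665) = 1/(19*(-11 + 19/5)/5 + 665) = 1/((19/5)*(-36/5) + 665) = 1/(-684/25 + 665) = 1/(15941/25) = 25/15941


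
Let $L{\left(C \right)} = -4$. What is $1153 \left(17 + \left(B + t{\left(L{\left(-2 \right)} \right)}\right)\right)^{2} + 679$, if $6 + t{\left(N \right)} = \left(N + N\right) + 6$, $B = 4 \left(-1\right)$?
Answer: $29504$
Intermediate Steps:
$B = -4$
$t{\left(N \right)} = 2 N$ ($t{\left(N \right)} = -6 + \left(\left(N + N\right) + 6\right) = -6 + \left(2 N + 6\right) = -6 + \left(6 + 2 N\right) = 2 N$)
$1153 \left(17 + \left(B + t{\left(L{\left(-2 \right)} \right)}\right)\right)^{2} + 679 = 1153 \left(17 + \left(-4 + 2 \left(-4\right)\right)\right)^{2} + 679 = 1153 \left(17 - 12\right)^{2} + 679 = 1153 \cdot 5^{2} + 679 = 1153 \cdot 25 + 679 = 28825 + 679 = 29504$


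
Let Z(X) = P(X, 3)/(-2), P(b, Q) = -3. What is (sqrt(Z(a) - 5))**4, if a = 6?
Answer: 49/4 ≈ 12.250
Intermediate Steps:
Z(X) = 3/2 (Z(X) = -3/(-2) = -3*(-1/2) = 3/2)
(sqrt(Z(a) - 5))**4 = (sqrt(3/2 - 5))**4 = (sqrt(-7/2))**4 = (I*sqrt(14)/2)**4 = 49/4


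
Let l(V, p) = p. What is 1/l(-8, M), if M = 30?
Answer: 1/30 ≈ 0.033333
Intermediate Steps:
1/l(-8, M) = 1/30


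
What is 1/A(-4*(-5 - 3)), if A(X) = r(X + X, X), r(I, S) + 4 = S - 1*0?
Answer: 1/28 ≈ 0.035714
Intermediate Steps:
r(I, S) = -4 + S (r(I, S) = -4 + (S - 1*0) = -4 + (S + 0) = -4 + S)
A(X) = -4 + X
1/A(-4*(-5 - 3)) = 1/(-4 - 4*(-5 - 3)) = 1/(-4 - 4*(-8)) = 1/(-4 + 32) = 1/28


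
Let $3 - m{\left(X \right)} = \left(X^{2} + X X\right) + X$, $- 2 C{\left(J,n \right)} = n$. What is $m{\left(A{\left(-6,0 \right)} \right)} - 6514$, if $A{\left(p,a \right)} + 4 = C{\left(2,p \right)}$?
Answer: $-6512$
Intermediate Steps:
$C{\left(J,n \right)} = - \frac{n}{2}$
$A{\left(p,a \right)} = -4 - \frac{p}{2}$
$m{\left(X \right)} = 3 - X - 2 X^{2}$ ($m{\left(X \right)} = 3 - \left(\left(X^{2} + X X\right) + X\right) = 3 - \left(\left(X^{2} + X^{2}\right) + X\right) = 3 - \left(2 X^{2} + X\right) = 3 - \left(X + 2 X^{2}\right) = 3 - X - 2 X^{2}$)
$m{\left(A{\left(-6,0 \right)} \right)} - 6514 = \left(3 - \left(-4 - -3\right) - 2 \left(-4 - -3\right)^{2}\right) - 6514 = \left(3 - \left(-4 + 3\right) - 2 \left(-4 + 3\right)^{2}\right) - 6514 = \left(3 - -1 - 2 \left(-1\right)^{2}\right) - 6514 = \left(3 + 1 - 2\right) - 6514 = 2 - 6514 = -6512$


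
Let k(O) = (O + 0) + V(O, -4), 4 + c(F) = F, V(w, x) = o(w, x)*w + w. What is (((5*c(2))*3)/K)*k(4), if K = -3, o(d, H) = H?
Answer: -80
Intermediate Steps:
V(w, x) = w + w*x (V(w, x) = x*w + w = w*x + w = w + w*x)
c(F) = -4 + F
k(O) = -2*O (k(O) = (O + 0) + O*(1 - 4) = O + O*(-3) = O - 3*O = -2*O)
(((5*c(2))*3)/K)*k(4) = (((5*(-4 + 2))*3)/(-3))*(-2*4) = (((5*(-2))*3)*(-⅓))*(-8) = (-10*3*(-⅓))*(-8) = -30*(-⅓)*(-8) = 10*(-8) = -80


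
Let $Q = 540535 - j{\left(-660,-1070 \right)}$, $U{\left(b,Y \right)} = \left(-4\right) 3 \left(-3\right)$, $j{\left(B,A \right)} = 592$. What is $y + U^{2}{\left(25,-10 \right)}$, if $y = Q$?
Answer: $541239$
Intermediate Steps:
$U{\left(b,Y \right)} = 36$ ($U{\left(b,Y \right)} = \left(-12\right) \left(-3\right) = 36$)
$Q = 539943$ ($Q = 540535 - 592 = 539943$)
$y = 539943$
$y + U^{2}{\left(25,-10 \right)} = 539943 + 36^{2} = 539943 + 1296 = 541239$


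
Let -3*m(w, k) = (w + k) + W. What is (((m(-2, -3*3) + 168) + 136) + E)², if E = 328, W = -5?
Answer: 3655744/9 ≈ 4.0619e+5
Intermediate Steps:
m(w, k) = 5/3 - k/3 - w/3 (m(w, k) = -((w + k) - 5)/3 = -((k + w) - 5)/3 = -(-5 + k + w)/3 = 5/3 - k/3 - w/3)
(((m(-2, -3*3) + 168) + 136) + E)² = ((((5/3 - (-1)*3 - ⅓*(-2)) + 168) + 136) + 328)² = ((((5/3 - ⅓*(-9) + ⅔) + 168) + 136) + 328)² = ((((5/3 + 3 + ⅔) + 168) + 136) + 328)² = (((16/3 + 168) + 136) + 328)² = ((520/3 + 136) + 328)² = (928/3 + 328)² = (1912/3)² = 3655744/9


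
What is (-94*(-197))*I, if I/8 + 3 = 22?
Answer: 2814736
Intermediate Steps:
I = 152 (I = -24 + 8*22 = -24 + 176 = 152)
(-94*(-197))*I = -94*(-197)*152 = 18518*152 = 2814736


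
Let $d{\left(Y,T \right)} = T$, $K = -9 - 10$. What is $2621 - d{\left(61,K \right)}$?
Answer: $2640$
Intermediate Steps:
$K = -19$
$2621 - d{\left(61,K \right)} = 2621 - -19 = 2621 + 19 = 2640$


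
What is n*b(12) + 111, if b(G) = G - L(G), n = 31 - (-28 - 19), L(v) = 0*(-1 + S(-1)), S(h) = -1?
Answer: 1047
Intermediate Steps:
L(v) = 0 (L(v) = 0*(-1 - 1) = 0*(-2) = 0)
n = 78 (n = 31 - 1*(-47) = 31 + 47 = 78)
b(G) = G (b(G) = G - 1*0 = G + 0 = G)
n*b(12) + 111 = 78*12 + 111 = 936 + 111 = 1047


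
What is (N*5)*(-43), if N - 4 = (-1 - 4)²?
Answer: -6235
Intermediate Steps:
N = 29 (N = 4 + (-1 - 4)² = 4 + (-5)² = 4 + 25 = 29)
(N*5)*(-43) = (29*5)*(-43) = 145*(-43) = -6235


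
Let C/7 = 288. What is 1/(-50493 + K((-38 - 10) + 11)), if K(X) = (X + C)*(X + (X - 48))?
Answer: -1/291931 ≈ -3.4255e-6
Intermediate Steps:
C = 2016 (C = 7*288 = 2016)
K(X) = (-48 + 2*X)*(2016 + X) (K(X) = (X + 2016)*(X + (X - 48)) = (2016 + X)*(X + (-48 + X)) = (2016 + X)*(-48 + 2*X) = (-48 + 2*X)*(2016 + X))
1/(-50493 + K((-38 - 10) + 11)) = 1/(-50493 + (-96768 + 2*((-38 - 10) + 11)**2 + 3984*((-38 - 10) + 11))) = 1/(-50493 + (-96768 + 2*(-48 + 11)**2 + 3984*(-48 + 11))) = 1/(-50493 + (-96768 + 2*(-37)**2 + 3984*(-37))) = 1/(-50493 + (-96768 + 2*1369 - 147408)) = 1/(-50493 + (-96768 + 2738 - 147408)) = 1/(-50493 - 241438) = 1/(-291931) = -1/291931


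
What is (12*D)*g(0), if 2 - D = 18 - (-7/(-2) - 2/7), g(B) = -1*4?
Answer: 4296/7 ≈ 613.71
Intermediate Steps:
g(B) = -4
D = -179/14 (D = 2 - (18 - (-7/(-2) - 2/7)) = 2 - (18 - (-7*(-½) - 2*⅐)) = 2 - (18 - (7/2 - 2/7)) = 2 - (18 - 1*45/14) = 2 - (18 - 45/14) = 2 - 1*207/14 = 2 - 207/14 = -179/14 ≈ -12.786)
(12*D)*g(0) = (12*(-179/14))*(-4) = -1074/7*(-4) = 4296/7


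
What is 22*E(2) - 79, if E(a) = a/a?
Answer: -57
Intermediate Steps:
E(a) = 1
22*E(2) - 79 = 22*1 - 79 = 22 - 79 = -57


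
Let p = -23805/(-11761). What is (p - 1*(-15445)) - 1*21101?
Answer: -66496411/11761 ≈ -5654.0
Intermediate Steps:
p = 23805/11761 (p = -23805*(-1/11761) = 23805/11761 ≈ 2.0241)
(p - 1*(-15445)) - 1*21101 = (23805/11761 - 1*(-15445)) - 1*21101 = (23805/11761 + 15445) - 21101 = 181672450/11761 - 21101 = -66496411/11761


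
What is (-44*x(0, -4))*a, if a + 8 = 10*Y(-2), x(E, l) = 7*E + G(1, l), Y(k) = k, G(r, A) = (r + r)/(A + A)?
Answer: -308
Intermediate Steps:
G(r, A) = r/A (G(r, A) = (2*r)/((2*A)) = (2*r)*(1/(2*A)) = r/A)
x(E, l) = 1/l + 7*E (x(E, l) = 7*E + 1/l = 1/l + 7*E)
a = -28 (a = -8 + 10*(-2) = -8 - 20 = -28)
(-44*x(0, -4))*a = -44*(1/(-4) + 7*0)*(-28) = -44*(-¼ + 0)*(-28) = -44*(-¼)*(-28) = 11*(-28) = -308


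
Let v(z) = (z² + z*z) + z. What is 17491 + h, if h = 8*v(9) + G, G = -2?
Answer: 18857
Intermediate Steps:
v(z) = z + 2*z² (v(z) = (z² + z²) + z = 2*z² + z = z + 2*z²)
h = 1366 (h = 8*(9*(1 + 2*9)) - 2 = 8*(9*(1 + 18)) - 2 = 8*(9*19) - 2 = 8*171 - 2 = 1368 - 2 = 1366)
17491 + h = 17491 + 1366 = 18857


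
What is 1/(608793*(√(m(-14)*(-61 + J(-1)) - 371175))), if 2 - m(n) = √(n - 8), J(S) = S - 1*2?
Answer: 1/(608793*√(-371303 + 64*I*√22)) ≈ 1.0897e-12 - 2.6957e-9*I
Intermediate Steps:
J(S) = -2 + S (J(S) = S - 2 = -2 + S)
m(n) = 2 - √(-8 + n) (m(n) = 2 - √(n - 8) = 2 - √(-8 + n))
1/(608793*(√(m(-14)*(-61 + J(-1)) - 371175))) = 1/(608793*(√((2 - √(-8 - 14))*(-61 + (-2 - 1)) - 371175))) = 1/(608793*(√((2 - √(-22))*(-61 - 3) - 371175))) = 1/(608793*(√((2 - I*√22)*(-64) - 371175))) = 1/(608793*(√((-128 + 64*I*√22) - 371175))) = 1/(608793*(√(-371303 + 64*I*√22))) = 1/(608793*√(-371303 + 64*I*√22))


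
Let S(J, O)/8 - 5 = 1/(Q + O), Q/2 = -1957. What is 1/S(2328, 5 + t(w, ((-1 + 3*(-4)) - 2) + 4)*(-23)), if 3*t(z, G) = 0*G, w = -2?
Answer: 3909/156352 ≈ 0.025001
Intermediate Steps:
Q = -3914 (Q = 2*(-1957) = -3914)
t(z, G) = 0 (t(z, G) = (0*G)/3 = (⅓)*0 = 0)
S(J, O) = 40 + 8/(-3914 + O)
1/S(2328, 5 + t(w, ((-1 + 3*(-4)) - 2) + 4)*(-23)) = 1/(8*(-19569 + 5*(5 + 0*(-23)))/(-3914 + (5 + 0*(-23)))) = 1/(8*(-19569 + 5*(5 + 0))/(-3914 + (5 + 0))) = 1/(8*(-19569 + 5*5)/(-3914 + 5)) = 1/(8*(-19569 + 25)/(-3909)) = 1/(8*(-1/3909)*(-19544)) = 1/(156352/3909) = 3909/156352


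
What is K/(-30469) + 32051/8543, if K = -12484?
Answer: 1083212731/260296667 ≈ 4.1615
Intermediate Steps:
K/(-30469) + 32051/8543 = -12484/(-30469) + 32051/8543 = -12484*(-1/30469) + 32051*(1/8543) = 12484/30469 + 32051/8543 = 1083212731/260296667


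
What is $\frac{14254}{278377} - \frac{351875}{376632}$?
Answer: $- \frac{92585394347}{104845686264} \approx -0.88306$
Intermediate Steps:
$\frac{14254}{278377} - \frac{351875}{376632} = - \frac{92585394347}{104845686264}$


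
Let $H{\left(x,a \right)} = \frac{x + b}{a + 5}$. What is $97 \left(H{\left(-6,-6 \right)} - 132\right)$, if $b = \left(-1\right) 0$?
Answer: $-12222$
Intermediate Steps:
$b = 0$
$H{\left(x,a \right)} = \frac{x}{5 + a}$ ($H{\left(x,a \right)} = \frac{x + 0}{a + 5} = \frac{x}{5 + a}$)
$97 \left(H{\left(-6,-6 \right)} - 132\right) = 97 \left(- \frac{6}{5 - 6} - 132\right) = 97 \left(- \frac{6}{-1} - 132\right) = 97 \left(\left(-6\right) \left(-1\right) - 132\right) = 97 \left(6 - 132\right) = 97 \left(-126\right) = -12222$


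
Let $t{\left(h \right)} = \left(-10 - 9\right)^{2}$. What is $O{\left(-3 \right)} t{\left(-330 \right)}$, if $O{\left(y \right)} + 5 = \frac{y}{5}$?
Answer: $- \frac{10108}{5} \approx -2021.6$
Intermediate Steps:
$O{\left(y \right)} = -5 + \frac{y}{5}$
$t{\left(h \right)} = 361$ ($t{\left(h \right)} = \left(-19\right)^{2} = 361$)
$O{\left(-3 \right)} t{\left(-330 \right)} = \left(-5 + \frac{1}{5} \left(-3\right)\right) 361 = \left(-5 - \frac{3}{5}\right) 361 = \left(- \frac{28}{5}\right) 361 = - \frac{10108}{5}$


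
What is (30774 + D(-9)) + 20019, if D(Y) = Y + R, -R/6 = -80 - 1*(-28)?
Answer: 51096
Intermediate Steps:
R = 312 (R = -6*(-80 - 1*(-28)) = -6*(-80 + 28) = -6*(-52) = 312)
D(Y) = 312 + Y (D(Y) = Y + 312 = 312 + Y)
(30774 + D(-9)) + 20019 = (30774 + (312 - 9)) + 20019 = (30774 + 303) + 20019 = 31077 + 20019 = 51096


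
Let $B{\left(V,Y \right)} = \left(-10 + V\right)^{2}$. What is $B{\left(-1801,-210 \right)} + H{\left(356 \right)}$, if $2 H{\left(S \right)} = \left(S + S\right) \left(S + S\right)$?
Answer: $3533193$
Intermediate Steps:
$H{\left(S \right)} = 2 S^{2}$ ($H{\left(S \right)} = \frac{\left(S + S\right) \left(S + S\right)}{2} = \frac{2 S 2 S}{2} = \frac{4 S^{2}}{2} = 2 S^{2}$)
$B{\left(-1801,-210 \right)} + H{\left(356 \right)} = \left(-10 - 1801\right)^{2} + 2 \cdot 356^{2} = \left(-1811\right)^{2} + 2 \cdot 126736 = 3279721 + 253472 = 3533193$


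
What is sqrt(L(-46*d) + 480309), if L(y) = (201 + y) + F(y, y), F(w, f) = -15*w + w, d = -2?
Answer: sqrt(479314) ≈ 692.33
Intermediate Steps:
F(w, f) = -14*w
L(y) = 201 - 13*y (L(y) = (201 + y) - 14*y = 201 - 13*y)
sqrt(L(-46*d) + 480309) = sqrt((201 - (-598)*(-2)) + 480309) = sqrt((201 - 13*92) + 480309) = sqrt((201 - 1196) + 480309) = sqrt(-995 + 480309) = sqrt(479314)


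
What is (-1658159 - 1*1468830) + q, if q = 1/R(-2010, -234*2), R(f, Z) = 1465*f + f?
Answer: -9214173406741/2946660 ≈ -3.1270e+6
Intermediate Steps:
R(f, Z) = 1466*f
q = -1/2946660 (q = 1/(1466*(-2010)) = 1/(-2946660) = -1/2946660 ≈ -3.3937e-7)
(-1658159 - 1*1468830) + q = (-1658159 - 1*1468830) - 1/2946660 = (-1658159 - 1468830) - 1/2946660 = -3126989 - 1/2946660 = -9214173406741/2946660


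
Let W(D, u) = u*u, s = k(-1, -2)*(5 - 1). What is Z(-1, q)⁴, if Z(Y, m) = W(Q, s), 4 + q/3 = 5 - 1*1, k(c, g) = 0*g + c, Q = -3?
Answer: 65536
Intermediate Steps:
k(c, g) = c (k(c, g) = 0 + c = c)
s = -4 (s = -(5 - 1) = -1*4 = -4)
q = 0 (q = -12 + 3*(5 - 1*1) = -12 + 3*(5 - 1) = -12 + 3*4 = -12 + 12 = 0)
W(D, u) = u²
Z(Y, m) = 16 (Z(Y, m) = (-4)² = 16)
Z(-1, q)⁴ = 16⁴ = 65536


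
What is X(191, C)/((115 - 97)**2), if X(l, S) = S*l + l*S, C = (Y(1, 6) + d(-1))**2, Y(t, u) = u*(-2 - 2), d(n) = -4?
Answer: 74872/81 ≈ 924.35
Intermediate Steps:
Y(t, u) = -4*u (Y(t, u) = u*(-4) = -4*u)
C = 784 (C = (-4*6 - 4)**2 = (-24 - 4)**2 = (-28)**2 = 784)
X(l, S) = 2*S*l (X(l, S) = S*l + S*l = 2*S*l)
X(191, C)/((115 - 97)**2) = (2*784*191)/((115 - 97)**2) = 299488/(18**2) = 299488/324 = 299488*(1/324) = 74872/81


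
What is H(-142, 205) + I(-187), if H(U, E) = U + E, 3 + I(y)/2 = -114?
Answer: -171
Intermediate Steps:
I(y) = -234 (I(y) = -6 + 2*(-114) = -6 - 228 = -234)
H(U, E) = E + U
H(-142, 205) + I(-187) = (205 - 142) - 234 = 63 - 234 = -171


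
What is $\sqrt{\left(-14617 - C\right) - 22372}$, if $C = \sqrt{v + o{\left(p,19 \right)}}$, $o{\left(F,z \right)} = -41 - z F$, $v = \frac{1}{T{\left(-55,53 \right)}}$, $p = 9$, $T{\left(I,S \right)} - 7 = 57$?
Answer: $\frac{\sqrt{-591824 - 2 i \sqrt{13567}}}{4} \approx 0.037852 - 192.33 i$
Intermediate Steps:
$T{\left(I,S \right)} = 64$ ($T{\left(I,S \right)} = 7 + 57 = 64$)
$v = \frac{1}{64} \approx 0.015625$
$o{\left(F,z \right)} = -41 - F z$
$C = \frac{i \sqrt{13567}}{8}$ ($C = \sqrt{\frac{1}{64} - \left(41 + 9 \cdot 19\right)} = \sqrt{\frac{1}{64} - 212} = \sqrt{- \frac{13567}{64}} = \frac{i \sqrt{13567}}{8} \approx 14.56 i$)
$\sqrt{\left(-14617 - C\right) - 22372} = \sqrt{\left(-14617 - \frac{i \sqrt{13567}}{8}\right) - 22372} = \sqrt{-36989 - \frac{i \sqrt{13567}}{8}}$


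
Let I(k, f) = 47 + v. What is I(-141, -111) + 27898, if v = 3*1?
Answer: 27948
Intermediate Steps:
v = 3
I(k, f) = 50 (I(k, f) = 47 + 3 = 50)
I(-141, -111) + 27898 = 50 + 27898 = 27948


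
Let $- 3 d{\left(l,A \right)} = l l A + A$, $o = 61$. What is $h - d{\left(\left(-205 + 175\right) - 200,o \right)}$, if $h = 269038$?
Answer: $\frac{4034075}{3} \approx 1.3447 \cdot 10^{6}$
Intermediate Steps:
$d{\left(l,A \right)} = - \frac{A}{3} - \frac{A l^{2}}{3}$ ($d{\left(l,A \right)} = - \frac{l l A + A}{3} = - \frac{l^{2} A + A}{3} = - \frac{A l^{2} + A}{3} = - \frac{A + A l^{2}}{3} = - \frac{A}{3} - \frac{A l^{2}}{3}$)
$h - d{\left(\left(-205 + 175\right) - 200,o \right)} = 269038 - \left(- \frac{1}{3}\right) 61 \left(1 + \left(\left(-205 + 175\right) - 200\right)^{2}\right) = 269038 - \left(- \frac{1}{3}\right) 61 \left(1 + \left(-30 - 200\right)^{2}\right) = 269038 - \left(- \frac{1}{3}\right) 61 \left(1 + \left(-230\right)^{2}\right) = 269038 - \left(- \frac{1}{3}\right) 61 \left(1 + 52900\right) = 269038 - \left(- \frac{1}{3}\right) 61 \cdot 52901 = 269038 - - \frac{3226961}{3} = 269038 + \frac{3226961}{3} = \frac{4034075}{3}$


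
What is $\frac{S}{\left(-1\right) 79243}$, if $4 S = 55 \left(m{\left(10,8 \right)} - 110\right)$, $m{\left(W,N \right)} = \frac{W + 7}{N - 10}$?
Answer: $\frac{13035}{633944} \approx 0.020562$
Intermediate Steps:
$m{\left(W,N \right)} = \frac{7 + W}{-10 + N}$
$S = - \frac{13035}{8}$ ($S = \frac{55 \left(\frac{7 + 10}{-10 + 8} - 110\right)}{4} = \frac{55 \left(\frac{1}{-2} \cdot 17 - 110\right)}{4} = \frac{55 \left(\left(- \frac{1}{2}\right) 17 - 110\right)}{4} = \frac{55 \left(- \frac{17}{2} - 110\right)}{4} = \frac{55 \left(- \frac{237}{2}\right)}{4} = \frac{1}{4} \left(- \frac{13035}{2}\right) = - \frac{13035}{8} \approx -1629.4$)
$\frac{S}{\left(-1\right) 79243} = - \frac{13035}{8 \left(\left(-1\right) 79243\right)} = - \frac{13035}{8 \left(-79243\right)} = \left(- \frac{13035}{8}\right) \left(- \frac{1}{79243}\right) = \frac{13035}{633944}$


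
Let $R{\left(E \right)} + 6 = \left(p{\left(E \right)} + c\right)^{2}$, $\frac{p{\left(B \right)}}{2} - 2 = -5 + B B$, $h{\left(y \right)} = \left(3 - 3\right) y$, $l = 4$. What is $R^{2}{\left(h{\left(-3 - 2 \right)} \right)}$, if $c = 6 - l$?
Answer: $100$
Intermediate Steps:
$c = 2$ ($c = 6 - 4 = 2$)
$h{\left(y \right)} = 0$ ($h{\left(y \right)} = 0 y = 0$)
$p{\left(B \right)} = -6 + 2 B^{2}$ ($p{\left(B \right)} = 4 + 2 \left(-5 + B B\right) = 4 + 2 \left(-5 + B^{2}\right) = 4 + \left(-10 + 2 B^{2}\right) = -6 + 2 B^{2}$)
$R{\left(E \right)} = -6 + \left(-4 + 2 E^{2}\right)^{2}$ ($R{\left(E \right)} = -6 + \left(\left(-6 + 2 E^{2}\right) + 2\right)^{2} = -6 + \left(-4 + 2 E^{2}\right)^{2}$)
$R^{2}{\left(h{\left(-3 - 2 \right)} \right)} = \left(-6 + 4 \left(-2 + 0^{2}\right)^{2}\right)^{2} = \left(-6 + 4 \left(-2 + 0\right)^{2}\right)^{2} = \left(-6 + 4 \left(-2\right)^{2}\right)^{2} = \left(-6 + 4 \cdot 4\right)^{2} = \left(-6 + 16\right)^{2} = 10^{2} = 100$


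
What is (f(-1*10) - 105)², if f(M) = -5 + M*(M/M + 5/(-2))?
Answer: 9025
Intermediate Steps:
f(M) = -5 - 3*M/2 (f(M) = -5 + M*(1 + 5*(-½)) = -5 + M*(1 - 5/2) = -5 + M*(-3/2) = -5 - 3*M/2)
(f(-1*10) - 105)² = ((-5 - (-3)*10/2) - 105)² = ((-5 - 3/2*(-10)) - 105)² = ((-5 + 15) - 105)² = (10 - 105)² = (-95)² = 9025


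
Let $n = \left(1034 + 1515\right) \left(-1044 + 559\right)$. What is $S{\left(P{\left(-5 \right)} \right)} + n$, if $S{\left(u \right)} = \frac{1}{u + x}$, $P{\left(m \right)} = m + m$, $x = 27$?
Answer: $- \frac{21016504}{17} \approx -1.2363 \cdot 10^{6}$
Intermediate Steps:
$P{\left(m \right)} = 2 m$
$S{\left(u \right)} = \frac{1}{27 + u}$ ($S{\left(u \right)} = \frac{1}{u + 27} = \frac{1}{27 + u}$)
$n = -1236265$ ($n = 2549 \left(-485\right) = -1236265$)
$S{\left(P{\left(-5 \right)} \right)} + n = \frac{1}{27 + 2 \left(-5\right)} - 1236265 = \frac{1}{27 - 10} - 1236265 = \frac{1}{17} - 1236265 = - \frac{21016504}{17}$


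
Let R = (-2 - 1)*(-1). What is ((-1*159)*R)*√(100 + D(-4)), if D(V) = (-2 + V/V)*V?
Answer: -954*√26 ≈ -4864.5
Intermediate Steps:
R = 3 (R = -3*(-1) = 3)
D(V) = -V (D(V) = (-2 + 1)*V = -V)
((-1*159)*R)*√(100 + D(-4)) = (-1*159*3)*√(100 - 1*(-4)) = (-159*3)*√(100 + 4) = -954*√26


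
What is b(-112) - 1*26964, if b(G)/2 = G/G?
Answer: -26962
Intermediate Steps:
b(G) = 2 (b(G) = 2*(G/G) = 2*1 = 2)
b(-112) - 1*26964 = 2 - 1*26964 = 2 - 26964 = -26962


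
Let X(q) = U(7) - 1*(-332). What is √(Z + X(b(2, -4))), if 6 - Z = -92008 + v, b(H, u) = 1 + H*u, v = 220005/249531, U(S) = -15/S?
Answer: √31304476743832866/582239 ≈ 303.88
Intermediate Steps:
v = 73335/83177 (v = 220005*(1/249531) = 73335/83177 ≈ 0.88167)
X(q) = 2309/7 (X(q) = -15/7 - 1*(-332) = -15*⅐ + 332 = -15/7 + 332 = 2309/7)
Z = 7653375143/83177 (Z = 6 - (-92008 + 73335/83177) = 6 - 1*(-7652876081/83177) = 6 + 7652876081/83177 = 7653375143/83177 ≈ 92013.)
√(Z + X(b(2, -4))) = √(7653375143/83177 + 2309/7) = √(53765681694/582239) = √31304476743832866/582239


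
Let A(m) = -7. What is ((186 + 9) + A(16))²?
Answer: 35344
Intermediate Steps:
((186 + 9) + A(16))² = ((186 + 9) - 7)² = (195 - 7)² = 188² = 35344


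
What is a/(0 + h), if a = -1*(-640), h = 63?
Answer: 640/63 ≈ 10.159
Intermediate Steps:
a = 640
a/(0 + h) = 640/(0 + 63) = 640/63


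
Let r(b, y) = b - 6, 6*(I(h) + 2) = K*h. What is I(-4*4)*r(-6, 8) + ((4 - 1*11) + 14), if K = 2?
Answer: 95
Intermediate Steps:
I(h) = -2 + h/3 (I(h) = -2 + (2*h)/6 = -2 + h/3)
r(b, y) = -6 + b
I(-4*4)*r(-6, 8) + ((4 - 1*11) + 14) = (-2 + (-4*4)/3)*(-6 - 6) + ((4 - 1*11) + 14) = (-2 + (⅓)*(-16))*(-12) + ((4 - 11) + 14) = (-2 - 16/3)*(-12) + (-7 + 14) = -22/3*(-12) + 7 = 88 + 7 = 95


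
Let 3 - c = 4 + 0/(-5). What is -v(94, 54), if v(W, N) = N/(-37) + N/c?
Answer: 2052/37 ≈ 55.459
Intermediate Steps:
c = -1 (c = 3 - (4 + 0/(-5)) = 3 - (4 - ⅕*0) = 3 - (4 + 0) = 3 - 1*4 = 3 - 4 = -1)
v(W, N) = -38*N/37 (v(W, N) = N/(-37) + N/(-1) = N*(-1/37) + N*(-1) = -N/37 - N = -38*N/37)
-v(94, 54) = -(-38)*54/37 = -1*(-2052/37) = 2052/37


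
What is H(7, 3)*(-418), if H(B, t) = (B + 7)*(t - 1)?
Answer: -11704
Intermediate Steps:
H(B, t) = (-1 + t)*(7 + B) (H(B, t) = (7 + B)*(-1 + t) = (-1 + t)*(7 + B))
H(7, 3)*(-418) = (-7 - 1*7 + 7*3 + 7*3)*(-418) = (-7 - 7 + 21 + 21)*(-418) = 28*(-418) = -11704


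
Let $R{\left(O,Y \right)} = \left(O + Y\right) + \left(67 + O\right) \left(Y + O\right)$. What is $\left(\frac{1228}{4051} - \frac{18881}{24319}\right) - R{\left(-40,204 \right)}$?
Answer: $- \frac{452433330447}{98516269} \approx -4592.5$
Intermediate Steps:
$R{\left(O,Y \right)} = O + Y + \left(67 + O\right) \left(O + Y\right)$ ($R{\left(O,Y \right)} = \left(O + Y\right) + \left(67 + O\right) \left(O + Y\right) = O + Y + \left(67 + O\right) \left(O + Y\right)$)
$\left(\frac{1228}{4051} - \frac{18881}{24319}\right) - R{\left(-40,204 \right)} = \left(\frac{1228}{4051} - \frac{18881}{24319}\right) - \left(\left(-40\right)^{2} + 68 \left(-40\right) + 68 \cdot 204 - 8160\right) = \left(1228 \cdot \frac{1}{4051} - \frac{18881}{24319}\right) - \left(1600 - 2720 + 13872 - 8160\right) = \left(\frac{1228}{4051} - \frac{18881}{24319}\right) - 4592 = - \frac{46623199}{98516269} - 4592 = - \frac{452433330447}{98516269}$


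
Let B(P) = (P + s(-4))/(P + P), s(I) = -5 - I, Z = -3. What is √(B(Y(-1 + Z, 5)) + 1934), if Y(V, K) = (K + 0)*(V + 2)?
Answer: 3*√21495/10 ≈ 43.984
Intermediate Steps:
Y(V, K) = K*(2 + V)
B(P) = (-1 + P)/(2*P) (B(P) = (P + (-5 - 1*(-4)))/(P + P) = (P + (-5 + 4))/((2*P)) = (P - 1)*(1/(2*P)) = (-1 + P)*(1/(2*P)) = (-1 + P)/(2*P))
√(B(Y(-1 + Z, 5)) + 1934) = √((-1 + 5*(2 + (-1 - 3)))/(2*((5*(2 + (-1 - 3))))) + 1934) = √((-1 + 5*(2 - 4))/(2*((5*(2 - 4)))) + 1934) = √((-1 + 5*(-2))/(2*((5*(-2)))) + 1934) = √((½)*(-1 - 10)/(-10) + 1934) = √((½)*(-⅒)*(-11) + 1934) = √(11/20 + 1934) = √(38691/20) = 3*√21495/10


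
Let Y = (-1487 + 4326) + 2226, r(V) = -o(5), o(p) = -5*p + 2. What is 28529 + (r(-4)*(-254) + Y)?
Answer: 27752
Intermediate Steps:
o(p) = 2 - 5*p
r(V) = 23 (r(V) = -(2 - 5*5) = -(2 - 25) = -1*(-23) = 23)
Y = 5065 (Y = 2839 + 2226 = 5065)
28529 + (r(-4)*(-254) + Y) = 28529 + (23*(-254) + 5065) = 28529 + (-5842 + 5065) = 28529 - 777 = 27752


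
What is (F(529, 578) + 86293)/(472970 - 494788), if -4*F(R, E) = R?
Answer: -344643/87272 ≈ -3.9491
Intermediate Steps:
F(R, E) = -R/4
(F(529, 578) + 86293)/(472970 - 494788) = (-¼*529 + 86293)/(472970 - 494788) = (-529/4 + 86293)/(-21818) = (344643/4)*(-1/21818) = -344643/87272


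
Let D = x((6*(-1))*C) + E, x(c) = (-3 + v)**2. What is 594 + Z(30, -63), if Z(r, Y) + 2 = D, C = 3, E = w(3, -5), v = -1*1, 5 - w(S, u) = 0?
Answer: 613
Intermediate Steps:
w(S, u) = 5 (w(S, u) = 5 - 1*0 = 5 + 0 = 5)
v = -1
E = 5
x(c) = 16 (x(c) = (-3 - 1)**2 = (-4)**2 = 16)
D = 21 (D = 16 + 5 = 21)
Z(r, Y) = 19 (Z(r, Y) = -2 + 21 = 19)
594 + Z(30, -63) = 594 + 19 = 613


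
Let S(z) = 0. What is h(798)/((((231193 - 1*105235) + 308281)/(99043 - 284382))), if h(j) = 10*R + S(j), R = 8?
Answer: -14827120/434239 ≈ -34.145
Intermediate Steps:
h(j) = 80 (h(j) = 10*8 + 0 = 80 + 0 = 80)
h(798)/((((231193 - 1*105235) + 308281)/(99043 - 284382))) = 80/((((231193 - 1*105235) + 308281)/(99043 - 284382))) = 80/((((231193 - 105235) + 308281)/(-185339))) = 80/(((125958 + 308281)*(-1/185339))) = 80/((434239*(-1/185339))) = 80/(-434239/185339) = 80*(-185339/434239) = -14827120/434239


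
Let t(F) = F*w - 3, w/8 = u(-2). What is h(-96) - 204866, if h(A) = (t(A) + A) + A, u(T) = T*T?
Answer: -208133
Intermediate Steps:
u(T) = T²
w = 32 (w = 8*(-2)² = 8*4 = 32)
t(F) = -3 + 32*F (t(F) = F*32 - 3 = 32*F - 3 = -3 + 32*F)
h(A) = -3 + 34*A (h(A) = ((-3 + 32*A) + A) + A = (-3 + 33*A) + A = -3 + 34*A)
h(-96) - 204866 = (-3 + 34*(-96)) - 204866 = (-3 - 3264) - 204866 = -3267 - 204866 = -208133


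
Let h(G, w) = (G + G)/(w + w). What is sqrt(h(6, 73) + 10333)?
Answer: sqrt(55064995)/73 ≈ 101.65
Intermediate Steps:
h(G, w) = G/w (h(G, w) = (2*G)/((2*w)) = (2*G)*(1/(2*w)) = G/w)
sqrt(h(6, 73) + 10333) = sqrt(6/73 + 10333) = sqrt(754315/73) = sqrt(55064995)/73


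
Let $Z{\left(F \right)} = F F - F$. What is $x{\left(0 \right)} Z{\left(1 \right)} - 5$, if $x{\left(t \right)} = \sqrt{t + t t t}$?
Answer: $-5$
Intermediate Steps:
$x{\left(t \right)} = \sqrt{t + t^{3}}$ ($x{\left(t \right)} = \sqrt{t + t^{2} t} = \sqrt{t + t^{3}}$)
$Z{\left(F \right)} = F^{2} - F$
$x{\left(0 \right)} Z{\left(1 \right)} - 5 = \sqrt{0 + 0^{3}} \cdot 1 \left(-1 + 1\right) - 5 = \sqrt{0 + 0} \cdot 1 \cdot 0 - 5 = \sqrt{0} \cdot 0 - 5 = 0 \cdot 0 - 5 = 0 - 5 = -5$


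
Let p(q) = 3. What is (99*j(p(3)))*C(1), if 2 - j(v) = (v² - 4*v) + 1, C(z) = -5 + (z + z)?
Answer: -1188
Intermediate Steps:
C(z) = -5 + 2*z
j(v) = 1 - v² + 4*v (j(v) = 2 - ((v² - 4*v) + 1) = 2 - (1 + v² - 4*v) = 2 + (-1 - v² + 4*v) = 1 - v² + 4*v)
(99*j(p(3)))*C(1) = (99*(1 - 1*3² + 4*3))*(-5 + 2*1) = (99*(1 - 1*9 + 12))*(-5 + 2) = (99*(1 - 9 + 12))*(-3) = (99*4)*(-3) = 396*(-3) = -1188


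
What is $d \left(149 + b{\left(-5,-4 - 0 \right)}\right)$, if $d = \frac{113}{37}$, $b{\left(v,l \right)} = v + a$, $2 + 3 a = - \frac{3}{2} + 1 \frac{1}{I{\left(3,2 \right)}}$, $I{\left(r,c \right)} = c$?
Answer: $\frac{16159}{37} \approx 436.73$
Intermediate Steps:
$a = -1$ ($a = - \frac{2}{3} + \frac{- \frac{3}{2} + 1 \cdot \frac{1}{2}}{3} = - \frac{2}{3} + \frac{\left(-3\right) \frac{1}{2} + 1 \cdot \frac{1}{2}}{3} = - \frac{2}{3} + \frac{- \frac{3}{2} + \frac{1}{2}}{3} = - \frac{2}{3} + \frac{1}{3} \left(-1\right) = - \frac{2}{3} - \frac{1}{3} = -1$)
$b{\left(v,l \right)} = -1 + v$ ($b{\left(v,l \right)} = v - 1 = -1 + v$)
$d = \frac{113}{37}$ ($d = 113 \cdot \frac{1}{37} = \frac{113}{37} \approx 3.0541$)
$d \left(149 + b{\left(-5,-4 - 0 \right)}\right) = \frac{113 \left(149 - 6\right)}{37} = \frac{113}{37} \cdot 143 = \frac{16159}{37}$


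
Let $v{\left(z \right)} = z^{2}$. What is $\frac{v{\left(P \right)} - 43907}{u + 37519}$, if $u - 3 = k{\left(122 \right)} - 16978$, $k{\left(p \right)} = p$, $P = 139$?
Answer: $- \frac{12293}{10333} \approx -1.1897$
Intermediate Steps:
$u = -16853$ ($u = 3 + \left(122 - 16978\right) = 3 - 16856 = -16853$)
$\frac{v{\left(P \right)} - 43907}{u + 37519} = \frac{139^{2} - 43907}{-16853 + 37519} = \frac{19321 - 43907}{20666} = \left(-24586\right) \frac{1}{20666} = - \frac{12293}{10333}$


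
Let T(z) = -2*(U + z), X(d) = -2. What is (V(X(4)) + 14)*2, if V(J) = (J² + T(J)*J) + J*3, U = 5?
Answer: 48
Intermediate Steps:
T(z) = -10 - 2*z (T(z) = -2*(5 + z) = -10 - 2*z)
V(J) = J² + 3*J + J*(-10 - 2*J) (V(J) = (J² + (-10 - 2*J)*J) + J*3 = (J² + J*(-10 - 2*J)) + 3*J = J² + 3*J + J*(-10 - 2*J))
(V(X(4)) + 14)*2 = (-1*(-2)*(7 - 2) + 14)*2 = (-1*(-2)*5 + 14)*2 = (10 + 14)*2 = 24*2 = 48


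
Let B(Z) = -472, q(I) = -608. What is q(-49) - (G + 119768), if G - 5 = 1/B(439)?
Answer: -56819831/472 ≈ -1.2038e+5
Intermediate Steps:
G = 2359/472 (G = 5 + 1/(-472) = 5 - 1/472 = 2359/472 ≈ 4.9979)
q(-49) - (G + 119768) = -608 - (2359/472 + 119768) = -608 - 1*56532855/472 = -608 - 56532855/472 = -56819831/472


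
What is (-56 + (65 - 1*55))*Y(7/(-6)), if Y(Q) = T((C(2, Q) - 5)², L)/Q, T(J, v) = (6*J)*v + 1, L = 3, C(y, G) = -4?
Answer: 402684/7 ≈ 57526.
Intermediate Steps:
T(J, v) = 1 + 6*J*v (T(J, v) = 6*J*v + 1 = 1 + 6*J*v)
Y(Q) = 1459/Q (Y(Q) = (1 + 6*(-4 - 5)²*3)/Q = (1 + 6*(-9)²*3)/Q = (1 + 6*81*3)/Q = (1 + 1458)/Q = 1459/Q)
(-56 + (65 - 1*55))*Y(7/(-6)) = (-56 + (65 - 1*55))*(1459/((7/(-6)))) = (-56 + (65 - 55))*(1459/((7*(-⅙)))) = (-56 + 10)*(1459/(-7/6)) = -67114*(-6)/7 = -46*(-8754/7) = 402684/7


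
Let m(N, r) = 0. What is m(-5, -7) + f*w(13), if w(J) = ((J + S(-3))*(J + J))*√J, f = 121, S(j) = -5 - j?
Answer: 34606*√13 ≈ 1.2477e+5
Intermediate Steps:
w(J) = 2*J^(3/2)*(-2 + J) (w(J) = ((J + (-5 - 1*(-3)))*(J + J))*√J = ((J + (-5 + 3))*(2*J))*√J = ((J - 2)*(2*J))*√J = ((-2 + J)*(2*J))*√J = (2*J*(-2 + J))*√J = 2*J^(3/2)*(-2 + J))
m(-5, -7) + f*w(13) = 0 + 121*(2*13^(3/2)*(-2 + 13)) = 0 + 121*(2*(13*√13)*11) = 0 + 121*(286*√13) = 0 + 34606*√13 = 34606*√13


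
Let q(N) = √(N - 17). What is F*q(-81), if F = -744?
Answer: -5208*I*√2 ≈ -7365.2*I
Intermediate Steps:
q(N) = √(-17 + N)
F*q(-81) = -744*√(-17 - 81) = -5208*I*√2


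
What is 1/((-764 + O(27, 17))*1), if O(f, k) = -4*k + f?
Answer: -1/805 ≈ -0.0012422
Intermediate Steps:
O(f, k) = f - 4*k
1/((-764 + O(27, 17))*1) = 1/((-764 + (27 - 4*17))*1) = 1/(-764 + (27 - 68)) = 1/(-764 - 41) = 1/(-805) = -1/805*1 = -1/805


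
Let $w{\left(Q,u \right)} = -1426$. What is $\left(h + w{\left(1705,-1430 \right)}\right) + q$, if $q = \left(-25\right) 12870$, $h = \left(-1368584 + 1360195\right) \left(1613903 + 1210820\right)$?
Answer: $-23696924423$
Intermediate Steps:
$h = -23696601247$ ($h = \left(-8389\right) 2824723 = -23696601247$)
$q = -321750$
$\left(h + w{\left(1705,-1430 \right)}\right) + q = \left(-23696601247 - 1426\right) - 321750 = -23696602673 - 321750 = -23696924423$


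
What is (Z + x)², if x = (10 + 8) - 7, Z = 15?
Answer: 676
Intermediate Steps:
x = 11 (x = 18 - 7 = 11)
(Z + x)² = (15 + 11)² = 26² = 676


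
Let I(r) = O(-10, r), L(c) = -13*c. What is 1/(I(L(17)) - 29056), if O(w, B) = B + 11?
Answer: -1/29266 ≈ -3.4169e-5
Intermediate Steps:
O(w, B) = 11 + B
I(r) = 11 + r
1/(I(L(17)) - 29056) = 1/((11 - 13*17) - 29056) = 1/((11 - 221) - 29056) = 1/(-210 - 29056) = 1/(-29266) = -1/29266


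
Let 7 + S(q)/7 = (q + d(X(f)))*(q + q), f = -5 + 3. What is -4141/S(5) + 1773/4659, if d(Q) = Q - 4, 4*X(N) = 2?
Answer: -6397877/86968 ≈ -73.566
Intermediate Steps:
f = -2
X(N) = 1/2 (X(N) = (1/4)*2 = 1/2)
d(Q) = -4 + Q
S(q) = -49 + 14*q*(-7/2 + q) (S(q) = -49 + 7*((q + (-4 + 1/2))*(q + q)) = -49 + 7*((q - 7/2)*(2*q)) = -49 + 7*((-7/2 + q)*(2*q)) = -49 + 7*(2*q*(-7/2 + q)) = -49 + 14*q*(-7/2 + q))
-4141/S(5) + 1773/4659 = -4141/(-49 - 49*5 + 14*5**2) + 1773/4659 = -4141/(-49 - 245 + 14*25) + 1773*(1/4659) = -4141/(-49 - 245 + 350) + 591/1553 = -4141/56 + 591/1553 = -6397877/86968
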